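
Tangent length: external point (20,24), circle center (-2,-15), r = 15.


d = sqrt((20+ 2)^2 + (24+ 15)^2) = sqrt(484+1521) = 44.7772
L = sqrt(2005.0000 - 225) = sqrt(1780.0000) = 42.1900

42.1900


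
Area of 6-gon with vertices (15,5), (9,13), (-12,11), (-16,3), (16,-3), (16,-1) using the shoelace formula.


sum(xi*y_{i+1}) = 15*13 + 9*11 - 12*3 - 16*(-3) + 16*(-1) + 16*5 = 370
sum(yi*x_{i+1}) = 5*9 + 13*(-12) + 11*(-16) + 3*16 - 3*16 - 1*15 = -302
Area = |370 + 302|/2 = 672/2 = 336.0000

336.0000 sq units


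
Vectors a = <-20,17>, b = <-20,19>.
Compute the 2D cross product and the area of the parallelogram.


cross = -20*19 - 17*(-20) = -380 + 340 = -40
Parallelogram area = |-40| = 40

cross = -40, parallelogram area = 40


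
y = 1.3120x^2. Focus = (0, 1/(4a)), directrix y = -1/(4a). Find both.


a = 1.3120
1/(4a) = 0.1905
Focus = (0, 0.1905)
Directrix: y = -0.1905

Focus = (0, 0.1905), Directrix: y = -0.1905


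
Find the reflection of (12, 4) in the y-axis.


Reflection rule for y-axis: (-x, y)
(12, 4) -> (-12, 4)

(-12, 4)


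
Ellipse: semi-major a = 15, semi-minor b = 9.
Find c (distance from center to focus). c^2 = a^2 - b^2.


c^2 = 15^2 - 9^2 = 225 - 81 = 144
c = sqrt(144) = 12.0000

c = 12.0000


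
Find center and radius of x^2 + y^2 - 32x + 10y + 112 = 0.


h = -D/2 = 32/2 = 16
k = -E/2 = -10/2 = -5
r^2 = h^2 + k^2 - F = 256 + 25 - 112 = 169
r = 13

Center (16, -5), radius = 13


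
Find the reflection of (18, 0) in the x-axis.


Reflection rule for x-axis: (x, -y)
(18, 0) -> (18, 0)

(18, 0)


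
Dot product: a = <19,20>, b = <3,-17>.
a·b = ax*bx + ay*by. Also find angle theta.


a·b = 19*3 + 20*(-17) = 57 - 340 = -283
|a| = sqrt(361+400) = 27.5862
|b| = sqrt(9+289) = 17.2627
cos(theta) = -283/(sqrt(761)*sqrt(298)) = -283/sqrt(226778) = -0.594273
theta = arccos(-283/sqrt(226778)) = 126.4608 degrees

a·b = -283, theta = 126.4608 deg


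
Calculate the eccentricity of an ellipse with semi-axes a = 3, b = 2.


c = sqrt(9-4) = sqrt(5) = 2.2361
e = c/a = sqrt(5)/3 = 0.7454

e = 0.7454


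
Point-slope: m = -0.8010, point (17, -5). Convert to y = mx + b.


y + 5 = -0.8010(x - 17)
y = -0.8010x - 5 + 0.8010*17
y = -0.8010x + 8.6170

y = -0.8010x + 8.6170


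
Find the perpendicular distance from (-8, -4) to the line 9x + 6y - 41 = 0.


|9*(-8) + 6*(-4) - 41| = |-137| = 137
sqrt(81 + 36) = sqrt(117) = 10.8167
d = 137/sqrt(117) = 12.6657

12.6657


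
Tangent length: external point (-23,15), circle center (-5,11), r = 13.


d = sqrt((-23+ 5)^2 + (15-11)^2) = sqrt(324+16) = 18.4391
L = sqrt(340.0000 - 169) = sqrt(171.0000) = 13.0767

13.0767


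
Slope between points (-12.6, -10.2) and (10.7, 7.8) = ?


dy = 7.8 + 10.2 = 18.0
dx = 10.7 + 12.6 = 23.3
m = 18.0/23.3 = 0.7725

m = 0.7725


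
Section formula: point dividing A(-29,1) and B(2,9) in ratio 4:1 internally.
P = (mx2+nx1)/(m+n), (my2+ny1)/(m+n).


Px = (4*2 + 1*(-29))/5 = -21/5 = -4.2000
Py = (4*9 + 1*1)/5 = 37/5 = 7.4000

P = (-4.2000, 7.4000)


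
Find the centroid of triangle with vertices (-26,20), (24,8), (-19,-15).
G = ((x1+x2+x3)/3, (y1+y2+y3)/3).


Gx = (-26+24- 19)/3 = -21/3 = -7.0000
Gy = (20+8- 15)/3 = 13/3 = 4.3333

G = (-7.0000, 4.3333)


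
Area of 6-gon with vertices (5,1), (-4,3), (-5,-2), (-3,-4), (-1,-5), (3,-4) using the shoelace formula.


sum(xi*y_{i+1}) = 5*3 - 4*(-2) - 5*(-4) - 3*(-5) - 1*(-4) + 3*1 = 65
sum(yi*x_{i+1}) = 1*(-4) + 3*(-5) - 2*(-3) - 4*(-1) - 5*3 - 4*5 = -44
Area = |65 + 44|/2 = 109/2 = 54.5000

54.5000 sq units


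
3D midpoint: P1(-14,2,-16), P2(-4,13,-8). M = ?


Mx = (-14- 4)/2 = -9.0000
My = (2+13)/2 = 7.5000
Mz = (-16- 8)/2 = -12.0000

M = (-9.0000, 7.5000, -12.0000)


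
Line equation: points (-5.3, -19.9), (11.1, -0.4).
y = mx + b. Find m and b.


m = (19.5)/(16.4) = 1.1890
b = y1 - m*x1 = -19.9 - (19.5*(-5.3))/(16.4) = -19.9 + 6.3018 = -13.5982

y = 1.1890x - 13.5982


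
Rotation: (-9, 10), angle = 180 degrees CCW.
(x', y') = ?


cos(180) = -1, sin(180) = 0
x' = -9*(-1) - 10*0 = 9
y' = -9*0 + 10*(-1) = -10

(9, -10)


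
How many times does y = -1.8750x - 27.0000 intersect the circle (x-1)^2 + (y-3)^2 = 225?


Substitute y = -1.8750x - 27.0000: (x-1)^2 + (-1.8750x- 27.0000-3)^2 = 225
Expand to Ax^2 + Bx + C = 0, where b-k = -30
A = 1+m^2 = 4.515625
B = 2(m(b-k) - h) = 2(-1.8750*(-30) - 1) = 110.5
C = h^2 + (b-k)^2 - r^2 = 1 + 900 - 225 = 676
disc = B^2-4AC = 12210.2500 - 12210.2500 = 0
disc = 0

1 intersection point (tangent)


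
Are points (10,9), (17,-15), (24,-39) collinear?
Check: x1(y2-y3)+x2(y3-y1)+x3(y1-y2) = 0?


10*(-15+ 39) + 17*(-39-9) + 24*(9+ 15)
= 240 - 816 + 576 = 0

Yes, collinear (determinant = 0)


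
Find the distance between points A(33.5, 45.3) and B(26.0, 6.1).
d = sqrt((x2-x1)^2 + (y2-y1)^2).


dx = 26.0 - 33.5 = -7.5
dy = 6.1 - 45.3 = -39.2
d = sqrt(56.25 + 1536.64) = sqrt(1592.89) = 39.9110

39.9110


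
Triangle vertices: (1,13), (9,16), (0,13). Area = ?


1*(16-13) = 3
9*(13-13) = 0
0*(13-16) = 0
sum = 3
Area = |3|/2 = 1.5000

1.5000 sq units


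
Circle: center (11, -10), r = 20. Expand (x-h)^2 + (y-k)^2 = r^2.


(x-11)^2 + (y+ 10)^2 = 20^2
D = -2h = -22, E = -2k = 20
F = h^2+k^2-r^2 = 121+100-400 = -179

x^2 + y^2 - 22x + 20y - 179 = 0


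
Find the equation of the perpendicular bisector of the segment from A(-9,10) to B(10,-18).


Midpoint = (0.5, -4)
Slope of AB = dy/dx = -28/19 = -1.4737
Perp slope = -dx/dy = 19/28 = 0.6786
b = My - (perp slope)*Mx = -4 + (19*0.5)/(-28) = -4 - 0.3393 = -4.3393

y = 0.6786x - 4.3393


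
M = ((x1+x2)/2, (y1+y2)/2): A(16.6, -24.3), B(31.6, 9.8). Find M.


Mx = (16.6 + 31.6)/2 = 48.2/2 = 24.1000
My = (-24.3 + 9.8)/2 = -14.5/2 = -7.2500

(24.1000, -7.2500)


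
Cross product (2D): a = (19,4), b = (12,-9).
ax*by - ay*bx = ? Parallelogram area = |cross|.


cross = 19*(-9) - 4*12 = -171 - 48 = -219
Parallelogram area = |-219| = 219

cross = -219, parallelogram area = 219


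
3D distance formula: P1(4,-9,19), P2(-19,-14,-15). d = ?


dx=-23, dy=-5, dz=-34
d = sqrt(529+25+1156) = sqrt(1710) = 41.3521

41.3521


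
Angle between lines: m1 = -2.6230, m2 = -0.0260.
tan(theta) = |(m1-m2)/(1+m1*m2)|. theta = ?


m1-m2 = -2.597
1+m1*m2 = 1.068198
tan(theta) = |-2.597/1.068198| = 2.431197
theta = arctan(|-2.597/1.068198|) = 67.6417 degrees (acute angle)

67.6417 degrees


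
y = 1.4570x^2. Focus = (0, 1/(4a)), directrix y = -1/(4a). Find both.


a = 1.4570
1/(4a) = 0.1716
Focus = (0, 0.1716)
Directrix: y = -0.1716

Focus = (0, 0.1716), Directrix: y = -0.1716


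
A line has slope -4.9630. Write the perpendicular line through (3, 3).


Perpendicular slope = -1/m1 = -1/(-4.9630) = 0.2015
b2 = y0 - m2*x0 = 3 + 3/(-4.9630) = 3 - 0.6045 = 2.3955

y = 0.2015x + 2.3955


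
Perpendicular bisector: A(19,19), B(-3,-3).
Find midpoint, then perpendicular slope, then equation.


Midpoint = (8, 8)
Slope of AB = dy/dx = -22/(-22) = 1.0000
Perp slope = -dx/dy = -22/22 = -1.0000
b = My - (perp slope)*Mx = 8 + (-22*8)/(-22) = 8 + 8.0000 = 16.0000

y = -1.0000x + 16.0000


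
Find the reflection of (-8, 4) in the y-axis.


Reflection rule for y-axis: (-x, y)
(-8, 4) -> (8, 4)

(8, 4)


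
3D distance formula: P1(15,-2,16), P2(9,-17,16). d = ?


dx=-6, dy=-15, dz=0
d = sqrt(36+225+0) = sqrt(261) = 16.1555

16.1555


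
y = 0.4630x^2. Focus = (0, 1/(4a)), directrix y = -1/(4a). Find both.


a = 0.4630
1/(4a) = 0.5400
Focus = (0, 0.5400)
Directrix: y = -0.5400

Focus = (0, 0.5400), Directrix: y = -0.5400


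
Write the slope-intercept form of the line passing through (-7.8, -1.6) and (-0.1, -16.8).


m = (-15.2)/(7.7) = -1.9740
b = y1 - m*x1 = -1.6 - (-15.2*(-7.8))/(7.7) = -1.6 - 15.3974 = -16.9974

y = -1.9740x - 16.9974


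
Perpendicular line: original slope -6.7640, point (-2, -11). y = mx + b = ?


Perpendicular slope = -1/m1 = -1/(-6.7640) = 0.1478
b2 = y0 - m2*x0 = -11 - 2/(-6.7640) = -11 + 0.2957 = -10.7043

y = 0.1478x - 10.7043


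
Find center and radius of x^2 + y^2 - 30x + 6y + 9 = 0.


h = -D/2 = 30/2 = 15
k = -E/2 = -6/2 = -3
r^2 = h^2 + k^2 - F = 225 + 9 - 9 = 225
r = 15

Center (15, -3), radius = 15


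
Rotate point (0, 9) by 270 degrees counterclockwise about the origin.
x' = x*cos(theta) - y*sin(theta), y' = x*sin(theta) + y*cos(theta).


cos(270) = 0, sin(270) = -1
x' = 0*0 - 9*(-1) = 9
y' = 0*(-1) + 9*0 = 0

(9, 0)


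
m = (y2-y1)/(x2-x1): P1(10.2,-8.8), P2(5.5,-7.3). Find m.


dy = -7.3 + 8.8 = 1.5
dx = 5.5 - 10.2 = -4.7
m = 1.5/(-4.7) = -0.3191

m = -0.3191


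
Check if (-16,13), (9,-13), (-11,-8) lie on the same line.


-16*(-13+ 8) + 9*(-8-13) - 11*(13+ 13)
= 80 - 189 - 286 = -395

No, not collinear (determinant = -395)


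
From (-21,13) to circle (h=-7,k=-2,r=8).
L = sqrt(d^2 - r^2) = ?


d = sqrt((-21+ 7)^2 + (13+ 2)^2) = sqrt(196+225) = 20.5183
L = sqrt(421.0000 - 64) = sqrt(357.0000) = 18.8944

18.8944


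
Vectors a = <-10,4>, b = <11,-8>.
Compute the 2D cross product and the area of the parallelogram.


cross = -10*(-8) - 4*11 = 80 - 44 = 36
Parallelogram area = |36| = 36

cross = 36, parallelogram area = 36


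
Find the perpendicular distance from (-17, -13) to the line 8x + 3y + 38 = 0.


|8*(-17) + 3*(-13) + 38| = |-137| = 137
sqrt(64 + 9) = sqrt(73) = 8.5440
d = 137/sqrt(73) = 16.0346

16.0346


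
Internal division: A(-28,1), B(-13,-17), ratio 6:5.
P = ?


Px = (6*(-13) + 5*(-28))/11 = -218/11 = -19.8182
Py = (6*(-17) + 5*1)/11 = -97/11 = -8.8182

P = (-19.8182, -8.8182)


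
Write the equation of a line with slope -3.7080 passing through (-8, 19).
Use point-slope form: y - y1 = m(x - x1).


y - 19 = -3.7080(x + 8)
y = -3.7080x + 19 + 3.7080*(-8)
y = -3.7080x - 10.6640

y = -3.7080x - 10.6640


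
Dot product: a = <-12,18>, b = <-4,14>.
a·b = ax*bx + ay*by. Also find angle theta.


a·b = -12*(-4) + 18*14 = 48 + 252 = 300
|a| = sqrt(144+324) = 21.6333
|b| = sqrt(16+196) = 14.5602
cos(theta) = 300/(sqrt(468)*sqrt(212)) = 300/sqrt(99216) = 0.952424
theta = arccos(300/sqrt(99216)) = 17.7447 degrees

a·b = 300, theta = 17.7447 deg


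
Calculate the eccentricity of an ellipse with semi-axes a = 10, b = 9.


c = sqrt(100-81) = sqrt(19) = 4.3589
e = c/a = sqrt(19)/10 = 0.4359

e = 0.4359


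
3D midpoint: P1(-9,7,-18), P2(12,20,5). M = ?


Mx = (-9+12)/2 = 1.5000
My = (7+20)/2 = 13.5000
Mz = (-18+5)/2 = -6.5000

M = (1.5000, 13.5000, -6.5000)


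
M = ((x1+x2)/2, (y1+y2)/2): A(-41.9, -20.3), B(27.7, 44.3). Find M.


Mx = (-41.9 + 27.7)/2 = -14.2/2 = -7.1000
My = (-20.3 + 44.3)/2 = 24/2 = 12.0000

(-7.1000, 12.0000)


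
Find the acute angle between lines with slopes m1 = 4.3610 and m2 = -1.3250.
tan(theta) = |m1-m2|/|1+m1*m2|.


m1-m2 = 5.686
1+m1*m2 = -4.778325
tan(theta) = |5.686/(-4.778325)| = 1.189957
theta = arctan(|5.686/(-4.778325)|) = 49.9574 degrees (acute angle)

49.9574 degrees


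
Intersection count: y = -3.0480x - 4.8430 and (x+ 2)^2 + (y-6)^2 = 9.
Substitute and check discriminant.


Substitute y = -3.0480x - 4.8430: (x+ 2)^2 + (-3.0480x- 4.8430-6)^2 = 9
Expand to Ax^2 + Bx + C = 0, where b-k = -10.843
A = 1+m^2 = 10.290304
B = 2(m(b-k) - h) = 2(-3.0480*(-10.843) + 2) = 70.098928
C = h^2 + (b-k)^2 - r^2 = 4 + 117.570649 - 9 = 112.570649
disc = B^2-4AC = 4913.8597 - 4633.5448 = 280.3149
disc > 0

2 intersection points


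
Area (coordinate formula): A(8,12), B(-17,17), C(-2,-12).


8*(17+ 12) = 232
-17*(-12-12) = 408
-2*(12-17) = 10
sum = 650
Area = |650|/2 = 325.0000

325.0000 sq units


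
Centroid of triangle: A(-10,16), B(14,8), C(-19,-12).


Gx = (-10+14- 19)/3 = -15/3 = -5.0000
Gy = (16+8- 12)/3 = 12/3 = 4.0000

G = (-5.0000, 4.0000)


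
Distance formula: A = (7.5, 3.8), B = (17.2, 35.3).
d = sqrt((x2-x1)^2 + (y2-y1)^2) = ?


dx = 17.2 - 7.5 = 9.7
dy = 35.3 - 3.8 = 31.5
d = sqrt(94.09 + 992.25) = sqrt(1086.34) = 32.9597

32.9597


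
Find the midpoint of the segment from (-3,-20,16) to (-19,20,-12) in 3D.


Mx = (-3- 19)/2 = -11.0000
My = (-20+20)/2 = 0
Mz = (16- 12)/2 = 2.0000

M = (-11.0000, 0, 2.0000)


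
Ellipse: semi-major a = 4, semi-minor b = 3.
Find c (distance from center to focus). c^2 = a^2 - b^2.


c^2 = 4^2 - 3^2 = 16 - 9 = 7
c = sqrt(7) = 2.6458

c = 2.6458


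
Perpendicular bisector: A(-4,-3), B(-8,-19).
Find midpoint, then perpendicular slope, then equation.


Midpoint = (-6, -11)
Slope of AB = dy/dx = -16/(-4) = 4.0000
Perp slope = -dx/dy = -4/16 = -0.2500
b = My - (perp slope)*Mx = -11 + (-4*(-6))/(-16) = -11 - 1.5000 = -12.5000

y = -0.2500x - 12.5000


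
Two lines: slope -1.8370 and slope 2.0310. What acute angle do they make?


m1-m2 = -3.868
1+m1*m2 = -2.730947
tan(theta) = |-3.868/(-2.730947)| = 1.416359
theta = arctan(|-3.868/(-2.730947)|) = 54.7765 degrees (acute angle)

54.7765 degrees


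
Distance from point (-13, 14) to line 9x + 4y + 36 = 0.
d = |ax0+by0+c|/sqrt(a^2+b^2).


|9*(-13) + 4*14 + 36| = |-25| = 25
sqrt(81 + 16) = sqrt(97) = 9.8489
d = 25/sqrt(97) = 2.5384

2.5384


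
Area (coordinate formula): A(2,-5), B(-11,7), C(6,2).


2*(7-2) = 10
-11*(2+ 5) = -77
6*(-5-7) = -72
sum = -139
Area = |-139|/2 = 69.5000

69.5000 sq units


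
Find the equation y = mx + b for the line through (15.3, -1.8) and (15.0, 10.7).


m = (12.5)/(-0.3) = -41.6667
b = y1 - m*x1 = -1.8 - (12.5*15.3)/(-0.3) = -1.8 + 637.5000 = 635.7000

y = -41.6667x + 635.7000


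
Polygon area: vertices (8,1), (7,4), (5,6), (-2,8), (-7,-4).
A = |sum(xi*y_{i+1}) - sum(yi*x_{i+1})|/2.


sum(xi*y_{i+1}) = 8*4 + 7*6 + 5*8 - 2*(-4) - 7*1 = 115
sum(yi*x_{i+1}) = 1*7 + 4*5 + 6*(-2) + 8*(-7) - 4*8 = -73
Area = |115 + 73|/2 = 188/2 = 94.0000

94.0000 sq units


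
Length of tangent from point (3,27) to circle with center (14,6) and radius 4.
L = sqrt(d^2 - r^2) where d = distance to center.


d = sqrt((3-14)^2 + (27-6)^2) = sqrt(121+441) = 23.7065
L = sqrt(562.0000 - 16) = sqrt(546.0000) = 23.3666

23.3666


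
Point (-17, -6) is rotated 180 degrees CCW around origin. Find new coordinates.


cos(180) = -1, sin(180) = 0
x' = -17*(-1) + 6*0 = 17
y' = -17*0 - 6*(-1) = 6

(17, 6)


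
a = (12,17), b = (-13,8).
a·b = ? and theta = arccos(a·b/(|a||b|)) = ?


a·b = 12*(-13) + 17*8 = -156 + 136 = -20
|a| = sqrt(144+289) = 20.8087
|b| = sqrt(169+64) = 15.2643
cos(theta) = -20/(sqrt(433)*sqrt(233)) = -20/sqrt(100889) = -0.062966
theta = arccos(-20/sqrt(100889)) = 93.6101 degrees

a·b = -20, theta = 93.6101 deg


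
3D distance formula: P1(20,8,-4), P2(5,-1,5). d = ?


dx=-15, dy=-9, dz=9
d = sqrt(225+81+81) = sqrt(387) = 19.6723

19.6723


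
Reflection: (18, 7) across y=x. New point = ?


Reflection rule for y=x: (y, x)
(18, 7) -> (7, 18)

(7, 18)


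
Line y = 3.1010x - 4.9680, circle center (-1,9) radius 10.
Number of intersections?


Substitute y = 3.1010x - 4.9680: (x+ 1)^2 + (3.1010x- 4.9680-9)^2 = 100
Expand to Ax^2 + Bx + C = 0, where b-k = -13.968
A = 1+m^2 = 10.616201
B = 2(m(b-k) - h) = 2(3.1010*(-13.968) + 1) = -84.629536
C = h^2 + (b-k)^2 - r^2 = 1 + 195.105024 - 100 = 96.105024
disc = B^2-4AC = 7162.1584 - 4081.0810 = 3081.0774
disc > 0

2 intersection points


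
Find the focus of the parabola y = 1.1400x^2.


a = 1.1400
4a = 4.5600
focus = (0, 1/4.5600) = (0, 0.2193)

Focus = (0, 0.2193)


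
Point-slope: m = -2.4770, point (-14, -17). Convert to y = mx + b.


y + 17 = -2.4770(x + 14)
y = -2.4770x - 17 + 2.4770*(-14)
y = -2.4770x - 51.6780

y = -2.4770x - 51.6780


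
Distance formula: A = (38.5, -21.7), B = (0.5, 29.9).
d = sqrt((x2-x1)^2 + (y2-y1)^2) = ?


dx = 0.5 - 38.5 = -38.0
dy = 29.9 + 21.7 = 51.6
d = sqrt(1444.0 + 2662.56) = sqrt(4106.56) = 64.0824

64.0824


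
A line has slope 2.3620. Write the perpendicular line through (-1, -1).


Perpendicular slope = -1/m1 = -1/2.3620 = -0.4234
b2 = y0 - m2*x0 = -1 - 1/2.3620 = -1 - 0.4234 = -1.4234

y = -0.4234x - 1.4234


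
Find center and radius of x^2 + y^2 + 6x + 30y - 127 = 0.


h = -D/2 = -6/2 = -3
k = -E/2 = -30/2 = -15
r^2 = h^2 + k^2 - F = 9 + 225 + 127 = 361
r = 19

Center (-3, -15), radius = 19


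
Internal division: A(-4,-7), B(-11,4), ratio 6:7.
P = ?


Px = (6*(-11) + 7*(-4))/13 = -94/13 = -7.2308
Py = (6*4 + 7*(-7))/13 = -25/13 = -1.9231

P = (-7.2308, -1.9231)


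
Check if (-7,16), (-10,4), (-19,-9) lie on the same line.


-7*(4+ 9) - 10*(-9-16) - 19*(16-4)
= -91 + 250 - 228 = -69

No, not collinear (determinant = -69)


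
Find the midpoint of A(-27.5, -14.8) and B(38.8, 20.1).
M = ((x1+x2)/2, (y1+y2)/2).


Mx = (-27.5 + 38.8)/2 = 11.3/2 = 5.6500
My = (-14.8 + 20.1)/2 = 5.3/2 = 2.6500

(5.6500, 2.6500)


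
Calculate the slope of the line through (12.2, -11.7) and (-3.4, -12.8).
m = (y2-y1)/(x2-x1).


dy = -12.8 + 11.7 = -1.1
dx = -3.4 - 12.2 = -15.6
m = -1.1/(-15.6) = 0.0705

m = 0.0705


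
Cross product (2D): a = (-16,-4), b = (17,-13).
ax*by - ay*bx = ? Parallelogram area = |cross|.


cross = -16*(-13) + 4*17 = 208 + 68 = 276
Parallelogram area = |276| = 276

cross = 276, parallelogram area = 276


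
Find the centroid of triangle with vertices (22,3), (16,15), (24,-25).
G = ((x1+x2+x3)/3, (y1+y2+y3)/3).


Gx = (22+16+24)/3 = 62/3 = 20.6667
Gy = (3+15- 25)/3 = -7/3 = -2.3333

G = (20.6667, -2.3333)


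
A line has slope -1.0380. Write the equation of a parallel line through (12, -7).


Parallel lines have equal slopes.
m2 = -1.0380
b2 = -7 + 1.0380*12 = 5.4560

y = -1.0380x + 5.4560


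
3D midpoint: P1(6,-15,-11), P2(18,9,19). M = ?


Mx = (6+18)/2 = 12.0000
My = (-15+9)/2 = -3.0000
Mz = (-11+19)/2 = 4.0000

M = (12.0000, -3.0000, 4.0000)


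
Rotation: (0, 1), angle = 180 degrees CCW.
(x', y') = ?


cos(180) = -1, sin(180) = 0
x' = 0*(-1) - 1*0 = 0
y' = 0*0 + 1*(-1) = -1

(0, -1)


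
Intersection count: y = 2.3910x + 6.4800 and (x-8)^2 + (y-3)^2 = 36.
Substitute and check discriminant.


Substitute y = 2.3910x + 6.4800: (x-8)^2 + (2.3910x+6.4800-3)^2 = 36
Expand to Ax^2 + Bx + C = 0, where b-k = 3.48
A = 1+m^2 = 6.716881
B = 2(m(b-k) - h) = 2(2.3910*3.48 - 8) = 0.64136
C = h^2 + (b-k)^2 - r^2 = 64 + 12.1104 - 36 = 40.1104
disc = B^2-4AC = 0.4113 - 1077.6671 = -1077.2558
disc < 0

0 intersection points


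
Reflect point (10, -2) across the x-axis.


Reflection rule for x-axis: (x, -y)
(10, -2) -> (10, 2)

(10, 2)


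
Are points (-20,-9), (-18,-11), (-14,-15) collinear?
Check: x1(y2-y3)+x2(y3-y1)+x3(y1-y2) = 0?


-20*(-11+ 15) - 18*(-15+ 9) - 14*(-9+ 11)
= -80 + 108 - 28 = 0

Yes, collinear (determinant = 0)


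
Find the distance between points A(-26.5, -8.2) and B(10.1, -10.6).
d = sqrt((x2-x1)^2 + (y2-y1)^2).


dx = 10.1 + 26.5 = 36.6
dy = -10.6 + 8.2 = -2.4
d = sqrt(1339.56 + 5.76) = sqrt(1345.32) = 36.6786

36.6786


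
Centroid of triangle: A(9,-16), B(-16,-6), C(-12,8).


Gx = (9- 16- 12)/3 = -19/3 = -6.3333
Gy = (-16- 6+8)/3 = -14/3 = -4.6667

G = (-6.3333, -4.6667)


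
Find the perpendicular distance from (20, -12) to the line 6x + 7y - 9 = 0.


|6*20 + 7*(-12) - 9| = |27| = 27
sqrt(36 + 49) = sqrt(85) = 9.2195
d = 27/sqrt(85) = 2.9286

2.9286


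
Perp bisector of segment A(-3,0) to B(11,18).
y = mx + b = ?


Midpoint = (4, 9)
Slope of AB = dy/dx = 18/14 = 1.2857
Perp slope = -dx/dy = -14/18 = -0.7778
b = My - (perp slope)*Mx = 9 + (14*4)/18 = 9 + 3.1111 = 12.1111

y = -0.7778x + 12.1111


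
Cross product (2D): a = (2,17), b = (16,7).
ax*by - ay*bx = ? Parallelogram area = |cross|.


cross = 2*7 - 17*16 = 14 - 272 = -258
Parallelogram area = |-258| = 258

cross = -258, parallelogram area = 258


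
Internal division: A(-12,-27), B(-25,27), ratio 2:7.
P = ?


Px = (2*(-25) + 7*(-12))/9 = -134/9 = -14.8889
Py = (2*27 + 7*(-27))/9 = -135/9 = -15.0000

P = (-14.8889, -15.0000)


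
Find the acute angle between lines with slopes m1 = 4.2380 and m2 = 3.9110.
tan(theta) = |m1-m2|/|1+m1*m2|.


m1-m2 = 0.327
1+m1*m2 = 17.574818
tan(theta) = |0.327/17.574818| = 0.018606
theta = arctan(|0.327/17.574818|) = 1.0659 degrees (acute angle)

1.0659 degrees


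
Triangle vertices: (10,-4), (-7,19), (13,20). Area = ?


10*(19-20) = -10
-7*(20+ 4) = -168
13*(-4-19) = -299
sum = -477
Area = |-477|/2 = 238.5000

238.5000 sq units


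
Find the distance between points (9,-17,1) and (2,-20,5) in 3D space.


dx=-7, dy=-3, dz=4
d = sqrt(49+9+16) = sqrt(74) = 8.6023

8.6023


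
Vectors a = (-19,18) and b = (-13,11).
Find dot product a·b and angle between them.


a·b = -19*(-13) + 18*11 = 247 + 198 = 445
|a| = sqrt(361+324) = 26.1725
|b| = sqrt(169+121) = 17.0294
cos(theta) = 445/(sqrt(685)*sqrt(290)) = 445/sqrt(198650) = 0.998426
theta = arccos(445/sqrt(198650)) = 3.2155 degrees

a·b = 445, theta = 3.2155 deg


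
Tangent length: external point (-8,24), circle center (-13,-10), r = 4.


d = sqrt((-8+ 13)^2 + (24+ 10)^2) = sqrt(25+1156) = 34.3657
L = sqrt(1181.0000 - 16) = sqrt(1165.0000) = 34.1321

34.1321


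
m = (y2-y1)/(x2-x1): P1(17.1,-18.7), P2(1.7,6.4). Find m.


dy = 6.4 + 18.7 = 25.1
dx = 1.7 - 17.1 = -15.4
m = 25.1/(-15.4) = -1.6299

m = -1.6299


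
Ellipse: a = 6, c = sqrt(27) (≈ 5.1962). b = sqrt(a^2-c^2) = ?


b^2 = 6^2 - (sqrt(27))^2 = 36 - 27 = 9
b = sqrt(9) = 3

b = 3


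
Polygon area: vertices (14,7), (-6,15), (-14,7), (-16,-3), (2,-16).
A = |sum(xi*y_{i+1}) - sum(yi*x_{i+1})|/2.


sum(xi*y_{i+1}) = 14*15 - 6*7 - 14*(-3) - 16*(-16) + 2*7 = 480
sum(yi*x_{i+1}) = 7*(-6) + 15*(-14) + 7*(-16) - 3*2 - 16*14 = -594
Area = |480 + 594|/2 = 1074/2 = 537.0000

537.0000 sq units


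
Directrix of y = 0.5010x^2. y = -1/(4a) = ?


a = 0.5010
1/(4a) = 0.4990
directrix: y = -0.4990 = -0.4990

y = -0.4990


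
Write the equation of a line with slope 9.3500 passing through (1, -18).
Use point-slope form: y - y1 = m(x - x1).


y + 18 = 9.3500(x - 1)
y = 9.3500x - 18 - 9.3500*1
y = 9.3500x - 27.3500

y = 9.3500x - 27.3500


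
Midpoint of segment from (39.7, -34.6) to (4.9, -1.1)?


Mx = (39.7 + 4.9)/2 = 44.6/2 = 22.3000
My = (-34.6 - 1.1)/2 = -35.7/2 = -17.8500

(22.3000, -17.8500)


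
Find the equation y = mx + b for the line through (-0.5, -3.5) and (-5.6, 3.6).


m = (7.1)/(-5.1) = -1.3922
b = y1 - m*x1 = -3.5 - (7.1*(-0.5))/(-5.1) = -3.5 - 0.6961 = -4.1961

y = -1.3922x - 4.1961


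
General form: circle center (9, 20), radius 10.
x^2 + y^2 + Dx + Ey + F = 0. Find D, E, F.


(x-9)^2 + (y-20)^2 = 10^2
D = -2h = -18, E = -2k = -40
F = h^2+k^2-r^2 = 81+400-100 = 381

D = -18, E = -40, F = 381


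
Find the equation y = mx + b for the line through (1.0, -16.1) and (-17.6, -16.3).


m = (-0.2)/(-18.6) = 0.0108
b = y1 - m*x1 = -16.1 - (-0.2*1.0)/(-18.6) = -16.1 - 0.0108 = -16.1108

y = 0.0108x - 16.1108


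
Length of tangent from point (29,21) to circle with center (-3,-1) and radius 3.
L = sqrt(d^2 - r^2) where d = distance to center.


d = sqrt((29+ 3)^2 + (21+ 1)^2) = sqrt(1024+484) = 38.8330
L = sqrt(1508.0000 - 9) = sqrt(1499.0000) = 38.7169

38.7169


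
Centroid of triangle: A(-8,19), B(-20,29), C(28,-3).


Gx = (-8- 20+28)/3 = 0/3 = 0
Gy = (19+29- 3)/3 = 45/3 = 15.0000

G = (0, 15.0000)


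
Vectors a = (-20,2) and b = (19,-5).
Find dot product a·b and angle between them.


a·b = -20*19 + 2*(-5) = -380 - 10 = -390
|a| = sqrt(400+4) = 20.0998
|b| = sqrt(361+25) = 19.6469
cos(theta) = -390/(sqrt(404)*sqrt(386)) = -390/sqrt(155944) = -0.987598
theta = arccos(-390/sqrt(155944)) = 170.9670 degrees

a·b = -390, theta = 170.9670 deg


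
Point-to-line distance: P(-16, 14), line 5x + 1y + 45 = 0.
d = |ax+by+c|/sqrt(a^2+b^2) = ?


|5*(-16) + 1*14 + 45| = |-21| = 21
sqrt(25 + 1) = sqrt(26) = 5.0990
d = 21/sqrt(26) = 4.1184

4.1184


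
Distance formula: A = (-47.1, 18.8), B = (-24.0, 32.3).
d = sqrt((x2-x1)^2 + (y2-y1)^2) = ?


dx = -24.0 + 47.1 = 23.1
dy = 32.3 - 18.8 = 13.5
d = sqrt(533.61 + 182.25) = sqrt(715.86) = 26.7556

26.7556


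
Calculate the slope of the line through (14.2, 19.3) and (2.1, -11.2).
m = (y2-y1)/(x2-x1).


dy = -11.2 - 19.3 = -30.5
dx = 2.1 - 14.2 = -12.1
m = -30.5/(-12.1) = 2.5207

m = 2.5207


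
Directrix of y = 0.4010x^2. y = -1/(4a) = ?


a = 0.4010
1/(4a) = 0.6234
directrix: y = -0.6234 = -0.6234

y = -0.6234


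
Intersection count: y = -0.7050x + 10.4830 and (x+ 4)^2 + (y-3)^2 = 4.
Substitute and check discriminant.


Substitute y = -0.7050x + 10.4830: (x+ 4)^2 + (-0.7050x+10.4830-3)^2 = 4
Expand to Ax^2 + Bx + C = 0, where b-k = 7.483
A = 1+m^2 = 1.497025
B = 2(m(b-k) - h) = 2(-0.7050*7.483 + 4) = -2.55103
C = h^2 + (b-k)^2 - r^2 = 16 + 55.995289 - 4 = 67.995289
disc = B^2-4AC = 6.5078 - 407.1626 = -400.6548
disc < 0

0 intersection points


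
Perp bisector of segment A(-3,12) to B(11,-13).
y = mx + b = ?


Midpoint = (4, -0.5)
Slope of AB = dy/dx = -25/14 = -1.7857
Perp slope = -dx/dy = 14/25 = 0.5600
b = My - (perp slope)*Mx = -0.5 + (14*4)/(-25) = -0.5 - 2.2400 = -2.7400

y = 0.5600x - 2.7400


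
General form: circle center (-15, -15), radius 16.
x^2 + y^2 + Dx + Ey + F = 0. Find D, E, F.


(x+ 15)^2 + (y+ 15)^2 = 16^2
D = -2h = 30, E = -2k = 30
F = h^2+k^2-r^2 = 225+225-256 = 194

D = 30, E = 30, F = 194


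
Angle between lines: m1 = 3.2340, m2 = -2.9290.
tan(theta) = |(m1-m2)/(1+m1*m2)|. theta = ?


m1-m2 = 6.163
1+m1*m2 = -8.472386
tan(theta) = |6.163/(-8.472386)| = 0.727422
theta = arctan(|6.163/(-8.472386)|) = 36.0330 degrees (acute angle)

36.0330 degrees


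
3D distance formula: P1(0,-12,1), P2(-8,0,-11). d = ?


dx=-8, dy=12, dz=-12
d = sqrt(64+144+144) = sqrt(352) = 18.7617

18.7617


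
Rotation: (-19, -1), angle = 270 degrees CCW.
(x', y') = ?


cos(270) = 0, sin(270) = -1
x' = -19*0 + 1*(-1) = -1
y' = -19*(-1) - 1*0 = 19

(-1, 19)


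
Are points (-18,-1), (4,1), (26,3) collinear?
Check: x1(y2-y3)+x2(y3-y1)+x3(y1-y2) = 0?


-18*(1-3) + 4*(3+ 1) + 26*(-1-1)
= 36 + 16 - 52 = 0

Yes, collinear (determinant = 0)


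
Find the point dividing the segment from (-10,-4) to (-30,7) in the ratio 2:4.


Px = (2*(-30) + 4*(-10))/6 = -100/6 = -16.6667
Py = (2*7 + 4*(-4))/6 = -2/6 = -0.3333

P = (-16.6667, -0.3333)


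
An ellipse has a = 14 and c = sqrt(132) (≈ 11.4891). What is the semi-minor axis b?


b^2 = 14^2 - (sqrt(132))^2 = 196 - 132 = 64
b = sqrt(64) = 8

b = 8


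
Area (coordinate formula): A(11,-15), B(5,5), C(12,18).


11*(5-18) = -143
5*(18+ 15) = 165
12*(-15-5) = -240
sum = -218
Area = |-218|/2 = 109.0000

109.0000 sq units


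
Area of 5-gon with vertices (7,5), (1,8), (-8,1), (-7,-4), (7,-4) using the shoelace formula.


sum(xi*y_{i+1}) = 7*8 + 1*1 - 8*(-4) - 7*(-4) + 7*5 = 152
sum(yi*x_{i+1}) = 5*1 + 8*(-8) + 1*(-7) - 4*7 - 4*7 = -122
Area = |152 + 122|/2 = 274/2 = 137.0000

137.0000 sq units


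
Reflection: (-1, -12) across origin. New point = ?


Reflection rule for origin: (-x, -y)
(-1, -12) -> (1, 12)

(1, 12)


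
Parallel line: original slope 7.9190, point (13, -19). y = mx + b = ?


Parallel lines have equal slopes.
m2 = 7.9190
b2 = -19 - 7.9190*13 = -121.9470

y = 7.9190x - 121.9470


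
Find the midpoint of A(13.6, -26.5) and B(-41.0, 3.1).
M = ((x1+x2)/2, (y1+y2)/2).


Mx = (13.6 - 41.0)/2 = -27.4/2 = -13.7000
My = (-26.5 + 3.1)/2 = -23.4/2 = -11.7000

(-13.7000, -11.7000)


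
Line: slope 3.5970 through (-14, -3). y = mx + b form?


y + 3 = 3.5970(x + 14)
y = 3.5970x - 3 - 3.5970*(-14)
y = 3.5970x + 47.3580

y = 3.5970x + 47.3580


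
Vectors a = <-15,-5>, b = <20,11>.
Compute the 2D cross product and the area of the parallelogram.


cross = -15*11 + 5*20 = -165 + 100 = -65
Parallelogram area = |-65| = 65

cross = -65, parallelogram area = 65


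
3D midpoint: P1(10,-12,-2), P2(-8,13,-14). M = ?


Mx = (10- 8)/2 = 1.0000
My = (-12+13)/2 = 0.5000
Mz = (-2- 14)/2 = -8.0000

M = (1.0000, 0.5000, -8.0000)


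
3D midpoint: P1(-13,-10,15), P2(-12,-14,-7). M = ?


Mx = (-13- 12)/2 = -12.5000
My = (-10- 14)/2 = -12.0000
Mz = (15- 7)/2 = 4.0000

M = (-12.5000, -12.0000, 4.0000)


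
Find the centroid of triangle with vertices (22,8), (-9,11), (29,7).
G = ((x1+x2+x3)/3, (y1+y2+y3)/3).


Gx = (22- 9+29)/3 = 42/3 = 14.0000
Gy = (8+11+7)/3 = 26/3 = 8.6667

G = (14.0000, 8.6667)


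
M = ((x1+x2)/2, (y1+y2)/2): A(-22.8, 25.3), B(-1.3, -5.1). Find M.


Mx = (-22.8 - 1.3)/2 = -24.1/2 = -12.0500
My = (25.3 - 5.1)/2 = 20.2/2 = 10.1000

(-12.0500, 10.1000)


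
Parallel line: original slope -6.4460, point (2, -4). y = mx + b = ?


Parallel lines have equal slopes.
m2 = -6.4460
b2 = -4 + 6.4460*2 = 8.8920

y = -6.4460x + 8.8920


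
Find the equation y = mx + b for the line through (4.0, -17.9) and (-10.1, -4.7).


m = (13.2)/(-14.1) = -0.9362
b = y1 - m*x1 = -17.9 - (13.2*4.0)/(-14.1) = -17.9 + 3.7447 = -14.1553

y = -0.9362x - 14.1553


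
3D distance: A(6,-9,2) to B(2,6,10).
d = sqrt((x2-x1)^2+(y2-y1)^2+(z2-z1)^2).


dx=-4, dy=15, dz=8
d = sqrt(16+225+64) = sqrt(305) = 17.4642

17.4642


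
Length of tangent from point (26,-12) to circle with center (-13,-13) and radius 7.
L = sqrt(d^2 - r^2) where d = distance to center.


d = sqrt((26+ 13)^2 + (-12+ 13)^2) = sqrt(1521+1) = 39.0128
L = sqrt(1522.0000 - 49) = sqrt(1473.0000) = 38.3797

38.3797


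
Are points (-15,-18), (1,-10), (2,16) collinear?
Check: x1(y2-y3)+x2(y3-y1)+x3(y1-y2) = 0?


-15*(-10-16) + 1*(16+ 18) + 2*(-18+ 10)
= 390 + 34 - 16 = 408

No, not collinear (determinant = 408)


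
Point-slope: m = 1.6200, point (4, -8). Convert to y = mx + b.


y + 8 = 1.6200(x - 4)
y = 1.6200x - 8 - 1.6200*4
y = 1.6200x - 14.4800

y = 1.6200x - 14.4800


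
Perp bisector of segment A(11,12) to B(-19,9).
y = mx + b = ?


Midpoint = (-4, 10.5)
Slope of AB = dy/dx = -3/(-30) = 0.1000
Perp slope = -dx/dy = -30/3 = -10.0000
b = My - (perp slope)*Mx = 10.5 + (-30*(-4))/(-3) = 10.5 - 40.0000 = -29.5000

y = -10.0000x - 29.5000


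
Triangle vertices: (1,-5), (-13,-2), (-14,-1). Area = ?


1*(-2+ 1) = -1
-13*(-1+ 5) = -52
-14*(-5+ 2) = 42
sum = -11
Area = |-11|/2 = 5.5000

5.5000 sq units


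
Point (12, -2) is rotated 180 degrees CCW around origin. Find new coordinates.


cos(180) = -1, sin(180) = 0
x' = 12*(-1) + 2*0 = -12
y' = 12*0 - 2*(-1) = 2

(-12, 2)


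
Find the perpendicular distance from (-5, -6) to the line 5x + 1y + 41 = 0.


|5*(-5) + 1*(-6) + 41| = |10| = 10
sqrt(25 + 1) = sqrt(26) = 5.0990
d = 10/sqrt(26) = 1.9612

1.9612


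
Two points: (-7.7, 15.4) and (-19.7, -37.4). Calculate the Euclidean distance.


dx = -19.7 + 7.7 = -12.0
dy = -37.4 - 15.4 = -52.8
d = sqrt(144.0 + 2787.84) = sqrt(2931.84) = 54.1465

54.1465


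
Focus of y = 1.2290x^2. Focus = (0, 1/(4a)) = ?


a = 1.2290
4a = 4.9160
focus = (0, 1/4.9160) = (0, 0.2034)

Focus = (0, 0.2034)


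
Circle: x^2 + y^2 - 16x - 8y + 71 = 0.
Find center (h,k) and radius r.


h = -D/2 = 16/2 = 8
k = -E/2 = 8/2 = 4
r^2 = h^2 + k^2 - F = 64 + 16 - 71 = 9
r = 3

Center (8, 4), radius = 3


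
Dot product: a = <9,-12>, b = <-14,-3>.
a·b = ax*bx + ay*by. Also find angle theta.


a·b = 9*(-14) - 12*(-3) = -126 + 36 = -90
|a| = sqrt(81+144) = 15.0000
|b| = sqrt(196+9) = 14.3178
cos(theta) = -90/(sqrt(225)*sqrt(205)) = -90/sqrt(46125) = -0.419058
theta = arccos(-90/sqrt(46125)) = 114.7751 degrees

a·b = -90, theta = 114.7751 deg


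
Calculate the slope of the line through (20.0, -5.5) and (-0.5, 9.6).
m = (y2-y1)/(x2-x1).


dy = 9.6 + 5.5 = 15.1
dx = -0.5 - 20.0 = -20.5
m = 15.1/(-20.5) = -0.7366

m = -0.7366


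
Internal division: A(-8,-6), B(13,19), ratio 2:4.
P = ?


Px = (2*13 + 4*(-8))/6 = -6/6 = -1.0000
Py = (2*19 + 4*(-6))/6 = 14/6 = 2.3333

P = (-1.0000, 2.3333)


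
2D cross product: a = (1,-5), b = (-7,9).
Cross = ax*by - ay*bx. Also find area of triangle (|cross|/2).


cross = 1*9 + 5*(-7) = 9 - 35 = -26
Triangle area = |-26|/2 = 26/2 = 13.0000

cross = -26, triangle area = 13.0000


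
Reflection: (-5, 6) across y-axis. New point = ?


Reflection rule for y-axis: (-x, y)
(-5, 6) -> (5, 6)

(5, 6)


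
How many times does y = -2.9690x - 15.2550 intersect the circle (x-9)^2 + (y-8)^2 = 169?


Substitute y = -2.9690x - 15.2550: (x-9)^2 + (-2.9690x- 15.2550-8)^2 = 169
Expand to Ax^2 + Bx + C = 0, where b-k = -23.255
A = 1+m^2 = 9.814961
B = 2(m(b-k) - h) = 2(-2.9690*(-23.255) - 9) = 120.08819
C = h^2 + (b-k)^2 - r^2 = 81 + 540.795025 - 169 = 452.795025
disc = B^2-4AC = 14421.1734 - 17776.6620 = -3355.4886
disc < 0

0 intersection points


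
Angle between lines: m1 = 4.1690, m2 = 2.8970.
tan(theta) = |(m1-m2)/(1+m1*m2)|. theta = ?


m1-m2 = 1.272
1+m1*m2 = 13.077593
tan(theta) = |1.272/13.077593| = 0.097266
theta = arctan(|1.272/13.077593|) = 5.5554 degrees (acute angle)

5.5554 degrees


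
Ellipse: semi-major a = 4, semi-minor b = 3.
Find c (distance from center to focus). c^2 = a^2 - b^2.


c^2 = 4^2 - 3^2 = 16 - 9 = 7
c = sqrt(7) = 2.6458

c = 2.6458


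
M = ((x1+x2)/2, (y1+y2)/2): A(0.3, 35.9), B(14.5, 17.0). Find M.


Mx = (0.3 + 14.5)/2 = 14.8/2 = 7.4000
My = (35.9 + 17.0)/2 = 52.9/2 = 26.4500

(7.4000, 26.4500)


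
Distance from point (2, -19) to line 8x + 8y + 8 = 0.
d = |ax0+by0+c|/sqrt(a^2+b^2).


|8*2 + 8*(-19) + 8| = |-128| = 128
sqrt(64 + 64) = sqrt(128) = 11.3137
d = 128/sqrt(128) = 11.3137

11.3137


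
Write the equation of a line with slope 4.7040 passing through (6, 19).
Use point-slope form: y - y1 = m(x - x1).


y - 19 = 4.7040(x - 6)
y = 4.7040x + 19 - 4.7040*6
y = 4.7040x - 9.2240

y = 4.7040x - 9.2240


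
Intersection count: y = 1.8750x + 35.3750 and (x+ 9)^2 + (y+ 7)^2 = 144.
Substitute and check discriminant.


Substitute y = 1.8750x + 35.3750: (x+ 9)^2 + (1.8750x+35.3750+ 7)^2 = 144
Expand to Ax^2 + Bx + C = 0, where b-k = 42.375
A = 1+m^2 = 4.515625
B = 2(m(b-k) - h) = 2(1.8750*42.375 + 9) = 176.90625
C = h^2 + (b-k)^2 - r^2 = 81 + 1795.640625 - 144 = 1732.640625
disc = B^2-4AC = 31295.8213 - 31295.8213 = 0
disc = 0

1 intersection point (tangent)


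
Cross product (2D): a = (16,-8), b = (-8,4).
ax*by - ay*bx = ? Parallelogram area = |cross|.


cross = 16*4 + 8*(-8) = 64 - 64 = 0
Parallelogram area = |0| = 0

cross = 0, parallelogram area = 0


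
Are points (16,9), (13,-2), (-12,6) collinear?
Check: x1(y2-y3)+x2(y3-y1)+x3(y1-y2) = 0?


16*(-2-6) + 13*(6-9) - 12*(9+ 2)
= -128 - 39 - 132 = -299

No, not collinear (determinant = -299)


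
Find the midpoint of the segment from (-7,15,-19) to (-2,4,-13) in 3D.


Mx = (-7- 2)/2 = -4.5000
My = (15+4)/2 = 9.5000
Mz = (-19- 13)/2 = -16.0000

M = (-4.5000, 9.5000, -16.0000)


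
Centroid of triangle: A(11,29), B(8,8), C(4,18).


Gx = (11+8+4)/3 = 23/3 = 7.6667
Gy = (29+8+18)/3 = 55/3 = 18.3333

G = (7.6667, 18.3333)


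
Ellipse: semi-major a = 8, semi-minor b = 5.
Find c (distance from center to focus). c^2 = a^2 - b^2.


c^2 = 8^2 - 5^2 = 64 - 25 = 39
c = sqrt(39) = 6.2450

c = 6.2450


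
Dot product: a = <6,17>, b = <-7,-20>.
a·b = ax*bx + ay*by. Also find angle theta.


a·b = 6*(-7) + 17*(-20) = -42 - 340 = -382
|a| = sqrt(36+289) = 18.0278
|b| = sqrt(49+400) = 21.1896
cos(theta) = -382/(sqrt(325)*sqrt(449)) = -382/sqrt(145925) = -0.999997
theta = arccos(-382/sqrt(145925)) = 179.8500 degrees

a·b = -382, theta = 179.8500 deg


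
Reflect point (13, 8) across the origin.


Reflection rule for origin: (-x, -y)
(13, 8) -> (-13, -8)

(-13, -8)


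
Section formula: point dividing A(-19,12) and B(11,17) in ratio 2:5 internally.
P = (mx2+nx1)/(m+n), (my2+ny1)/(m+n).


Px = (2*11 + 5*(-19))/7 = -73/7 = -10.4286
Py = (2*17 + 5*12)/7 = 94/7 = 13.4286

P = (-10.4286, 13.4286)


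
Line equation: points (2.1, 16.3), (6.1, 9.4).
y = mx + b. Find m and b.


m = (-6.9)/(4) = -1.7250
b = y1 - m*x1 = 16.3 - (-6.9*2.1)/(4) = 16.3 + 3.6225 = 19.9225

y = -1.7250x + 19.9225


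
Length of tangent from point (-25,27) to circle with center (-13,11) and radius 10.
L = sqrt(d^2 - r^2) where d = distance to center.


d = sqrt((-25+ 13)^2 + (27-11)^2) = sqrt(144+256) = 20.0000
L = sqrt(400.0000 - 100) = sqrt(300.0000) = 17.3205

17.3205


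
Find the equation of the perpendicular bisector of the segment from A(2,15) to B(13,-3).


Midpoint = (7.5, 6)
Slope of AB = dy/dx = -18/11 = -1.6364
Perp slope = -dx/dy = 11/18 = 0.6111
b = My - (perp slope)*Mx = 6 + (11*7.5)/(-18) = 6 - 4.5833 = 1.4167

y = 0.6111x + 1.4167


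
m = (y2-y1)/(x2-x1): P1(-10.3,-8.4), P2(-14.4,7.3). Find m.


dy = 7.3 + 8.4 = 15.7
dx = -14.4 + 10.3 = -4.1
m = 15.7/(-4.1) = -3.8293

m = -3.8293


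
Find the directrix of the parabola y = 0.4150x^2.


a = 0.4150
1/(4a) = 0.6024
directrix: y = -0.6024 = -0.6024

y = -0.6024


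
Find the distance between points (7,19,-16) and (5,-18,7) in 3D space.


dx=-2, dy=-37, dz=23
d = sqrt(4+1369+529) = sqrt(1902) = 43.6119

43.6119


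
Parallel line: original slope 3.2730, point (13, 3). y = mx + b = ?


Parallel lines have equal slopes.
m2 = 3.2730
b2 = 3 - 3.2730*13 = -39.5490

y = 3.2730x - 39.5490


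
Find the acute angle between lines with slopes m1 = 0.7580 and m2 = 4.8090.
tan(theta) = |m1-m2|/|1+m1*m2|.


m1-m2 = -4.051
1+m1*m2 = 4.645222
tan(theta) = |-4.051/4.645222| = 0.872079
theta = arctan(|-4.051/4.645222|) = 41.0910 degrees (acute angle)

41.0910 degrees


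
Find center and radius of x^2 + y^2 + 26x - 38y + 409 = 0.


h = -D/2 = -26/2 = -13
k = -E/2 = 38/2 = 19
r^2 = h^2 + k^2 - F = 169 + 361 - 409 = 121
r = 11

Center (-13, 19), radius = 11


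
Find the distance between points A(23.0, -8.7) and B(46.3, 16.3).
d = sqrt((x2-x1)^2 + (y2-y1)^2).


dx = 46.3 - 23.0 = 23.3
dy = 16.3 + 8.7 = 25.0
d = sqrt(542.89 + 625.0) = sqrt(1167.89) = 34.1744

34.1744


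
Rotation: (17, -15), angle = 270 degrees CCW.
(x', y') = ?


cos(270) = 0, sin(270) = -1
x' = 17*0 + 15*(-1) = -15
y' = 17*(-1) - 15*0 = -17

(-15, -17)


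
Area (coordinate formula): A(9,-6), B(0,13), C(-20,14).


9*(13-14) = -9
0*(14+ 6) = 0
-20*(-6-13) = 380
sum = 371
Area = |371|/2 = 185.5000

185.5000 sq units


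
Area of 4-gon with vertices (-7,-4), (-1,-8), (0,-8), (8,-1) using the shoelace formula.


sum(xi*y_{i+1}) = -7*(-8) - 1*(-8) + 0*(-1) + 8*(-4) = 32
sum(yi*x_{i+1}) = -4*(-1) - 8*0 - 8*8 - 1*(-7) = -53
Area = |32 + 53|/2 = 85/2 = 42.5000

42.5000 sq units


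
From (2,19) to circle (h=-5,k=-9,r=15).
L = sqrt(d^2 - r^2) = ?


d = sqrt((2+ 5)^2 + (19+ 9)^2) = sqrt(49+784) = 28.8617
L = sqrt(833.0000 - 225) = sqrt(608.0000) = 24.6577

24.6577


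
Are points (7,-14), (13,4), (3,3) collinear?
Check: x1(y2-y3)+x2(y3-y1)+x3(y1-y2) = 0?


7*(4-3) + 13*(3+ 14) + 3*(-14-4)
= 7 + 221 - 54 = 174

No, not collinear (determinant = 174)


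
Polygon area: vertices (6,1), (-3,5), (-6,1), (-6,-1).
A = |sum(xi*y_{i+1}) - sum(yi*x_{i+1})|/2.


sum(xi*y_{i+1}) = 6*5 - 3*1 - 6*(-1) - 6*1 = 27
sum(yi*x_{i+1}) = 1*(-3) + 5*(-6) + 1*(-6) - 1*6 = -45
Area = |27 + 45|/2 = 72/2 = 36.0000

36.0000 sq units


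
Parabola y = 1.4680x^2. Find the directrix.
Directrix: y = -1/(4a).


a = 1.4680
1/(4a) = 0.1703
directrix: y = -0.1703 = -0.1703

y = -0.1703


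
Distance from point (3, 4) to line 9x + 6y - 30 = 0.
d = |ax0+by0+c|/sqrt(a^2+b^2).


|9*3 + 6*4 - 30| = |21| = 21
sqrt(81 + 36) = sqrt(117) = 10.8167
d = 21/sqrt(117) = 1.9415

1.9415


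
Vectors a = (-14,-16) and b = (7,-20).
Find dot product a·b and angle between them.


a·b = -14*7 - 16*(-20) = -98 + 320 = 222
|a| = sqrt(196+256) = 21.2603
|b| = sqrt(49+400) = 21.1896
cos(theta) = 222/(sqrt(452)*sqrt(449)) = 222/sqrt(202948) = 0.492789
theta = arccos(222/sqrt(202948)) = 60.4760 degrees

a·b = 222, theta = 60.4760 deg
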